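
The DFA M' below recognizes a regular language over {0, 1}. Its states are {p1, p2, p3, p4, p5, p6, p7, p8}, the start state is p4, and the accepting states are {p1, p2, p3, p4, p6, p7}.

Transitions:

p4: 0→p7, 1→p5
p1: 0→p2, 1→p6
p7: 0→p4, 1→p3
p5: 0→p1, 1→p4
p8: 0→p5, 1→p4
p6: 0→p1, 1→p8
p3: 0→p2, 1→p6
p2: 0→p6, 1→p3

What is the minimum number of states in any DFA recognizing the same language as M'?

Every state is reachable, so we keep all 8.
Start with accepting vs non-accepting: {p1,p2,p3,p4,p6,p7} | {p5,p8}.
Split {p1,p2,p3,p4,p6,p7} by δ(·,1) → {p1,p2,p3,p7} and {p4,p6}.
On input 0, block {p1,p2,p3,p7} splits into {p1,p3} and {p2,p7}.
Split {p5,p8} by δ(·,0) → {p5} and {p8}.
On input 0, block {p4,p6} splits into {p4} and {p6}.
Refine {p2,p7} on symbol 0: members go to different blocks, giving {p2} and {p7}.
Stable partition: {p1,p3} | {p5} | {p4} | {p2} | {p8} | {p6} | {p7} — 7 equivalence classes.

7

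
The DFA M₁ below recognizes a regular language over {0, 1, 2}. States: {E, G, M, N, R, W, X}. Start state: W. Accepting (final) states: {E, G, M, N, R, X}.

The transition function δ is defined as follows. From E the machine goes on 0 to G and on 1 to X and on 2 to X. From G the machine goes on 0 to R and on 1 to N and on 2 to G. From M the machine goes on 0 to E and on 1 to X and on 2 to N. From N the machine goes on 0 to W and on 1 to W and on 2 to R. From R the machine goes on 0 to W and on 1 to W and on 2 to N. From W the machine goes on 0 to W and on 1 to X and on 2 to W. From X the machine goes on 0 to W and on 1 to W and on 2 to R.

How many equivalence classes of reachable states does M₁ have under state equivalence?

2

States {E,G,M} cannot be reached from the start state, so discard them.
Initial partition by acceptance: {N,R,X} | {W}.
The partition is now stable with 2 blocks: {N,R,X} | {W}.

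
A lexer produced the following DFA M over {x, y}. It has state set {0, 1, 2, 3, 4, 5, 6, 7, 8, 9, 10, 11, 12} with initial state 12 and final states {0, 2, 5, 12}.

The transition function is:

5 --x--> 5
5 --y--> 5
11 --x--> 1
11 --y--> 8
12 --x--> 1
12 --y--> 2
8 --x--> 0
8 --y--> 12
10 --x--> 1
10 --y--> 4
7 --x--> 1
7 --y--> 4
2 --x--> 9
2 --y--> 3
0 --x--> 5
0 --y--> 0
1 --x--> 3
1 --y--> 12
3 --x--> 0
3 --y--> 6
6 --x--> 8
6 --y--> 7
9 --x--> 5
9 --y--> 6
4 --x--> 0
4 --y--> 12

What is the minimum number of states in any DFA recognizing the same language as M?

8

States {10,11} cannot be reached from the start state, so discard them.
P0 = {0,2,5,12} | {1,3,4,6,7,8,9}.
Split {0,2,5,12} by δ(·,x) → {0,5} and {2,12}.
Refine {1,3,4,6,7,8,9} on symbol x: members go to different blocks, giving {3,4,8,9} and {1,6,7}.
Split {3,4,8,9} by δ(·,y) → {3,9} and {4,8}.
Split {2,12} by δ(·,x) → {2} and {12}.
Refine {1,6,7} on symbol x: members go to different blocks, giving {1} and {6} and {7}.
Stable partition: {0,5} | {3,9} | {2} | {1} | {4,8} | {12} | {6} | {7} — 8 equivalence classes.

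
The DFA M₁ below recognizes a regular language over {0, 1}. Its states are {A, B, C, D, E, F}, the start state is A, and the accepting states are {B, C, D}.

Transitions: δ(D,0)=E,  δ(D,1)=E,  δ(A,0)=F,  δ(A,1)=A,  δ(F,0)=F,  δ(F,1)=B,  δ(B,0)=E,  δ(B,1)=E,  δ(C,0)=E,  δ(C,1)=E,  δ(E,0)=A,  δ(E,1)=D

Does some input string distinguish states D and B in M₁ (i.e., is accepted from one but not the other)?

No

First remove the unreachable states {C}; 5 states remain.
Initial partition by acceptance: {B,D} | {A,E,F}.
Refine {A,E,F} on symbol 1: members go to different blocks, giving {E,F} and {A}.
On input 0, block {E,F} splits into {E} and {F}.
The partition is now stable with 4 blocks: {B,D} | {E} | {A} | {F}.
D and B lie in the same block of the stable partition, so they are equivalent — no string distinguishes them.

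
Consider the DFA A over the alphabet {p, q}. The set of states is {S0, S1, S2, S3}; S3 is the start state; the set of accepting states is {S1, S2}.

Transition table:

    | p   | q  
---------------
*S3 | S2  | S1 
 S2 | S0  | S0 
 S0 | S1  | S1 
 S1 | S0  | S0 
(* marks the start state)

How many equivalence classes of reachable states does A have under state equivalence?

2

Every state is reachable, so we keep all 4.
Initial partition by acceptance: {S1,S2} | {S0,S3}.
No further refinement is possible. Final partition (2 blocks): {S1,S2} | {S0,S3}.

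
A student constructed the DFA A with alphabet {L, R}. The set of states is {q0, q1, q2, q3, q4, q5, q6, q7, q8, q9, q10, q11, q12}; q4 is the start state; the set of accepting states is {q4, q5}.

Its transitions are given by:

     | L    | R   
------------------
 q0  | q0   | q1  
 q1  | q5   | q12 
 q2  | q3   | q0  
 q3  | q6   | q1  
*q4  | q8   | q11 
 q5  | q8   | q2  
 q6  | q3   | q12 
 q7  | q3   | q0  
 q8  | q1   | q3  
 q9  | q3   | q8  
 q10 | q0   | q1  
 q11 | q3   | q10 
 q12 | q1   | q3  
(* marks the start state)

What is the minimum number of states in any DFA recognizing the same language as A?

7

States {q7,q9} cannot be reached from the start state, so discard them.
Initial partition by acceptance: {q4,q5} | {q0,q1,q2,q3,q6,q8,q10,q11,q12}.
Split {q0,q1,q2,q3,q6,q8,q10,q11,q12} by δ(·,L) → {q0,q2,q3,q6,q8,q10,q11,q12} and {q1}.
Refine {q0,q2,q3,q6,q8,q10,q11,q12} on symbol L: members go to different blocks, giving {q0,q2,q3,q6,q10,q11} and {q8,q12}.
Split {q0,q2,q3,q6,q10,q11} by δ(·,R) → {q0,q3,q10} and {q2,q11} and {q6}.
On input L, block {q0,q3,q10} splits into {q0,q10} and {q3}.
The partition is now stable with 7 blocks: {q4,q5} | {q0,q10} | {q1} | {q8,q12} | {q2,q11} | {q6} | {q3}.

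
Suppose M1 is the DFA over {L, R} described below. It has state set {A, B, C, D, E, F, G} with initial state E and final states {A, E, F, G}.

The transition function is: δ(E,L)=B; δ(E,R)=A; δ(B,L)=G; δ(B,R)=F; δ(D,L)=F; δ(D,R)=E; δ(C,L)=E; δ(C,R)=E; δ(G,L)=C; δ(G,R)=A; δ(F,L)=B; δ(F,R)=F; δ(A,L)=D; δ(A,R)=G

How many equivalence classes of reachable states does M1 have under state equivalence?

2

Start with accepting vs non-accepting: {A,E,F,G} | {B,C,D}.
Stable partition: {A,E,F,G} | {B,C,D} — 2 equivalence classes.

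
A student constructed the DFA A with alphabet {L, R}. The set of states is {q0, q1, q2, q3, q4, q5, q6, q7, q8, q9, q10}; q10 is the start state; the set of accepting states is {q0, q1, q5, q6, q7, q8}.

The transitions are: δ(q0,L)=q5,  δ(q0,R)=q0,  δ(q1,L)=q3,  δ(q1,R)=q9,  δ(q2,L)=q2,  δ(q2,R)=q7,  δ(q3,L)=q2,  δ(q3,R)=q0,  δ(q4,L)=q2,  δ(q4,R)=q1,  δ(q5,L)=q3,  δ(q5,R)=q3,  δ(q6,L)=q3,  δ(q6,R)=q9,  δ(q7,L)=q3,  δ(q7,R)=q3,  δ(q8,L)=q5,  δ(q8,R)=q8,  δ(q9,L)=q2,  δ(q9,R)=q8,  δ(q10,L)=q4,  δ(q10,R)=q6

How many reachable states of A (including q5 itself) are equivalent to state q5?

Every state is reachable, so we keep all 11.
Start with accepting vs non-accepting: {q0,q1,q5,q6,q7,q8} | {q2,q3,q4,q9,q10}.
Refine {q0,q1,q5,q6,q7,q8} on symbol L: members go to different blocks, giving {q1,q5,q6,q7} and {q0,q8}.
Refine {q2,q3,q4,q9,q10} on symbol R: members go to different blocks, giving {q2,q4,q10} and {q3,q9}.
Stable partition: {q1,q5,q6,q7} | {q2,q4,q10} | {q0,q8} | {q3,q9} — 4 equivalence classes.
The equivalence class containing q5 is {q1,q5,q6,q7}, of size 4.

4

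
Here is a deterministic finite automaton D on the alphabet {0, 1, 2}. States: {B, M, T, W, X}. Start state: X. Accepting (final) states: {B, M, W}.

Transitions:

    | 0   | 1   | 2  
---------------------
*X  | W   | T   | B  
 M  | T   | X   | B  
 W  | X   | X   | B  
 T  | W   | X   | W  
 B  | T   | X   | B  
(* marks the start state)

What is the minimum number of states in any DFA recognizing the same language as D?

States {M} cannot be reached from the start state, so discard them.
P0 = {B,W} | {T,X}.
Stable partition: {B,W} | {T,X} — 2 equivalence classes.

2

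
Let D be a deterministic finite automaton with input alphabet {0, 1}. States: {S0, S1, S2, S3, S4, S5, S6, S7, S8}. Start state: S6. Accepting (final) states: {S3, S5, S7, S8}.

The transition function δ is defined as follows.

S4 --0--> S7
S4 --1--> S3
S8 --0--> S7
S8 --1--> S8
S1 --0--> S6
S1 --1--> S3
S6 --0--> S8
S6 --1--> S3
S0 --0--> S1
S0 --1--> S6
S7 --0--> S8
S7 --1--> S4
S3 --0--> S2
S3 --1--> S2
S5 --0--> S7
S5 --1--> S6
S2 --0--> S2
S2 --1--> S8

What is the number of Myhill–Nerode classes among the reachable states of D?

States {S0,S1,S5} cannot be reached from the start state, so discard them.
P0 = {S3,S7,S8} | {S2,S4,S6}.
Refine {S3,S7,S8} on symbol 0: members go to different blocks, giving {S7,S8} and {S3}.
Split {S7,S8} by δ(·,1) → {S7} and {S8}.
On input 0, block {S2,S4,S6} splits into {S2} and {S4} and {S6}.
No further refinement is possible. Final partition (6 blocks): {S7} | {S2} | {S3} | {S8} | {S4} | {S6}.

6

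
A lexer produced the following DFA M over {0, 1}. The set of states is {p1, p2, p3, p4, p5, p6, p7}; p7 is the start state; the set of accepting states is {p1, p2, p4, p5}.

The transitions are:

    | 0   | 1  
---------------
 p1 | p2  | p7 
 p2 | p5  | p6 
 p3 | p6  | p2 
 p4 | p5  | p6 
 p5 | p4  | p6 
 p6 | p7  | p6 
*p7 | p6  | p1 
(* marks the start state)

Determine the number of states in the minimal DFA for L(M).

4

States {p3} cannot be reached from the start state, so discard them.
Start with accepting vs non-accepting: {p1,p2,p4,p5} | {p6,p7}.
Refine {p6,p7} on symbol 1: members go to different blocks, giving {p6} and {p7}.
On input 1, block {p1,p2,p4,p5} splits into {p2,p4,p5} and {p1}.
Stable partition: {p2,p4,p5} | {p6} | {p7} | {p1} — 4 equivalence classes.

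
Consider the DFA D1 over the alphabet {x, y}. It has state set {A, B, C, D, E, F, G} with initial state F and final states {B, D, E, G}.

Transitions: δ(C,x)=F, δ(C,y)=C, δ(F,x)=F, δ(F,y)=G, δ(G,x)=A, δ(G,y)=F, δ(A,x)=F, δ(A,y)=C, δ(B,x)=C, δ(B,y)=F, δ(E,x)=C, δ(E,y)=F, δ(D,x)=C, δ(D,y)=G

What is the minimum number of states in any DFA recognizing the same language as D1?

3

Reachable states from the start: {A,C,F,G}. Unreachable: {B,D,E} — drop them.
Initial partition by acceptance: {G} | {A,C,F}.
Refine {A,C,F} on symbol y: members go to different blocks, giving {A,C} and {F}.
Stable partition: {G} | {A,C} | {F} — 3 equivalence classes.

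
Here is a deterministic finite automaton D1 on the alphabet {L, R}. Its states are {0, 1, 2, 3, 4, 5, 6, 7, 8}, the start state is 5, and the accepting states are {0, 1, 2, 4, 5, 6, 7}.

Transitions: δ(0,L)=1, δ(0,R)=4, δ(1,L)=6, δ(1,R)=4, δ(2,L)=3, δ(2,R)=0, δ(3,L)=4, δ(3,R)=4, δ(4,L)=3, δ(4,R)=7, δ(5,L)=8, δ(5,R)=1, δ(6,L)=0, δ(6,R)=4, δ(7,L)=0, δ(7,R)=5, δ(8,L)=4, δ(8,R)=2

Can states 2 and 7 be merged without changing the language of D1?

Every state is reachable, so we keep all 9.
Start with accepting vs non-accepting: {0,1,2,4,5,6,7} | {3,8}.
On input L, block {0,1,2,4,5,6,7} splits into {0,1,6,7} and {2,4,5}.
The partition is now stable with 3 blocks: {0,1,6,7} | {3,8} | {2,4,5}.
2 and 7 end up in different blocks, so they are distinguishable. For instance, the string 'L' is accepted from only 7.

No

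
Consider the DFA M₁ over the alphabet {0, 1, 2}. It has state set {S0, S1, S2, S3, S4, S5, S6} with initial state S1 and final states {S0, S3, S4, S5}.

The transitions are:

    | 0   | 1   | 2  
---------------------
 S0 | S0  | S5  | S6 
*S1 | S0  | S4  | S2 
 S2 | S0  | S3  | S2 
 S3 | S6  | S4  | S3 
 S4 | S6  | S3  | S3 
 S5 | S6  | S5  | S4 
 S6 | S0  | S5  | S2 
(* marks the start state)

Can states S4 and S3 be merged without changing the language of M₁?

Every state is reachable, so we keep all 7.
Start with accepting vs non-accepting: {S0,S3,S4,S5} | {S1,S2,S6}.
On input 0, block {S0,S3,S4,S5} splits into {S3,S4,S5} and {S0}.
No further refinement is possible. Final partition (3 blocks): {S3,S4,S5} | {S1,S2,S6} | {S0}.
S4 and S3 lie in the same block of the stable partition, so they are equivalent — no string distinguishes them.

Yes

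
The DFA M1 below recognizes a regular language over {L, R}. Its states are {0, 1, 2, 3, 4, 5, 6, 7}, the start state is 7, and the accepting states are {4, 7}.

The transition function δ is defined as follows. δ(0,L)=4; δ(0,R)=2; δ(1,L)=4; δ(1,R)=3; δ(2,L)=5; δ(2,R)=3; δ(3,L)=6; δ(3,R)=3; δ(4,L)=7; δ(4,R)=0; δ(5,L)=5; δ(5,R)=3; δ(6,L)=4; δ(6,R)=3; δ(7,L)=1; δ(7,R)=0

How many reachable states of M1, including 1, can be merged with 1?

Start with accepting vs non-accepting: {4,7} | {0,1,2,3,5,6}.
On input L, block {4,7} splits into {4} and {7}.
On input L, block {0,1,2,3,5,6} splits into {0,1,6} and {2,3,5}.
Split {2,3,5} by δ(·,L) → {2,5} and {3}.
Split {0,1,6} by δ(·,R) → {1,6} and {0}.
Stable partition: {4} | {1,6} | {7} | {2,5} | {3} | {0} — 6 equivalence classes.
The equivalence class containing 1 is {1,6}, of size 2.

2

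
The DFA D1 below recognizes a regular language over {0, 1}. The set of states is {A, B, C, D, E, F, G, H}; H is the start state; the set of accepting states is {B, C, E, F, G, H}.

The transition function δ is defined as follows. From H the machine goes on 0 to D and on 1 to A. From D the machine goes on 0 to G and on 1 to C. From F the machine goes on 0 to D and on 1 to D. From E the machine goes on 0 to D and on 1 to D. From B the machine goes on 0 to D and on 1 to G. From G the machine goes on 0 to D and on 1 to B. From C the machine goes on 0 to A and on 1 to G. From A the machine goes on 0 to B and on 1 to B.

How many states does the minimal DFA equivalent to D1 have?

3

Reachable states from the start: {A,B,C,D,G,H}. Unreachable: {E,F} — drop them.
P0 = {B,C,G,H} | {A,D}.
Refine {B,C,G,H} on symbol 1: members go to different blocks, giving {B,C,G} and {H}.
Stable partition: {B,C,G} | {A,D} | {H} — 3 equivalence classes.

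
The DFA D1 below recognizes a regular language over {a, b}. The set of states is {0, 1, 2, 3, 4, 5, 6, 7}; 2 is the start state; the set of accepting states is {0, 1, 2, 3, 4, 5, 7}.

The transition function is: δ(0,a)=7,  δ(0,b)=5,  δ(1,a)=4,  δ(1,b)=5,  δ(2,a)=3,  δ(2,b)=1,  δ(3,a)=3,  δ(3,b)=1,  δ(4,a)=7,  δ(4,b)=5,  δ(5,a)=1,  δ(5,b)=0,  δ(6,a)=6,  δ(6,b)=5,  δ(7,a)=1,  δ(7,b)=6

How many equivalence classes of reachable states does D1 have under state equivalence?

6

P0 = {0,1,2,3,4,5,7} | {6}.
Split {0,1,2,3,4,5,7} by δ(·,b) → {0,1,2,3,4,5} and {7}.
Refine {0,1,2,3,4,5} on symbol a: members go to different blocks, giving {1,2,3,5} and {0,4}.
Refine {1,2,3,5} on symbol a: members go to different blocks, giving {2,3,5} and {1}.
On input a, block {2,3,5} splits into {2,3} and {5}.
The partition is now stable with 6 blocks: {2,3} | {6} | {7} | {0,4} | {1} | {5}.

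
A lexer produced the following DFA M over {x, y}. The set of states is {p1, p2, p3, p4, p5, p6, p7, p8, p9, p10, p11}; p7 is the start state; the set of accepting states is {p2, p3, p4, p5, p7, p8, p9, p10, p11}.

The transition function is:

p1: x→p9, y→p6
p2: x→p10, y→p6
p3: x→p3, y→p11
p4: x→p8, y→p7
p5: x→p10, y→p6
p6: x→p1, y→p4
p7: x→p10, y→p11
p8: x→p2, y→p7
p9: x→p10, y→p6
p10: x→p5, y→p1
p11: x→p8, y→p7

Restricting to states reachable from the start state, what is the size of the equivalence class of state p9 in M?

3

Reachable states from the start: {p1,p2,p4,p5,p6,p7,p8,p9,p10,p11}. Unreachable: {p3} — drop them.
Initial partition by acceptance: {p2,p4,p5,p7,p8,p9,p10,p11} | {p1,p6}.
Split {p2,p4,p5,p7,p8,p9,p10,p11} by δ(·,y) → {p2,p5,p9,p10} and {p4,p7,p8,p11}.
Refine {p1,p6} on symbol x: members go to different blocks, giving {p1} and {p6}.
Refine {p2,p5,p9,p10} on symbol y: members go to different blocks, giving {p2,p5,p9} and {p10}.
On input x, block {p4,p7,p8,p11} splits into {p4,p11} and {p7} and {p8}.
No further refinement is possible. Final partition (7 blocks): {p2,p5,p9} | {p1} | {p4,p11} | {p6} | {p10} | {p7} | {p8}.
The equivalence class containing p9 is {p2,p5,p9}, of size 3.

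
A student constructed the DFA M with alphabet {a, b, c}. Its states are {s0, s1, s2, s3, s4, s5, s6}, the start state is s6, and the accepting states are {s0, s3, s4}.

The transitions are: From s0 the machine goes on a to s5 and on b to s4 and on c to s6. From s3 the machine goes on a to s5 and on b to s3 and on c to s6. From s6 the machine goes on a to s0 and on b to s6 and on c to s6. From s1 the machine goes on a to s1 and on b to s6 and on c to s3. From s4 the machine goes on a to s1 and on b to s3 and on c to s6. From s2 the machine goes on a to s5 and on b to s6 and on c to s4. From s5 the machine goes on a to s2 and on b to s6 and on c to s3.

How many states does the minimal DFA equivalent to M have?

Every state is reachable, so we keep all 7.
P0 = {s0,s3,s4} | {s1,s2,s5,s6}.
On input a, block {s1,s2,s5,s6} splits into {s1,s2,s5} and {s6}.
The partition is now stable with 3 blocks: {s0,s3,s4} | {s1,s2,s5} | {s6}.

3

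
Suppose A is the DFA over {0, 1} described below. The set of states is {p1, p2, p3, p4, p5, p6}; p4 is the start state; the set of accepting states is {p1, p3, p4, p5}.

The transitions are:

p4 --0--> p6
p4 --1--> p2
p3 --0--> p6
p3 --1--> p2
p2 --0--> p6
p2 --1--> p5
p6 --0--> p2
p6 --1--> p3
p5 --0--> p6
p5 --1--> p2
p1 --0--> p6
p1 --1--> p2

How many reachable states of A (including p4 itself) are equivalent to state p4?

3

Reachable states from the start: {p2,p3,p4,p5,p6}. Unreachable: {p1} — drop them.
Start with accepting vs non-accepting: {p3,p4,p5} | {p2,p6}.
Stable partition: {p3,p4,p5} | {p2,p6} — 2 equivalence classes.
State p4 belongs to the block {p3,p4,p5}, which has 3 states.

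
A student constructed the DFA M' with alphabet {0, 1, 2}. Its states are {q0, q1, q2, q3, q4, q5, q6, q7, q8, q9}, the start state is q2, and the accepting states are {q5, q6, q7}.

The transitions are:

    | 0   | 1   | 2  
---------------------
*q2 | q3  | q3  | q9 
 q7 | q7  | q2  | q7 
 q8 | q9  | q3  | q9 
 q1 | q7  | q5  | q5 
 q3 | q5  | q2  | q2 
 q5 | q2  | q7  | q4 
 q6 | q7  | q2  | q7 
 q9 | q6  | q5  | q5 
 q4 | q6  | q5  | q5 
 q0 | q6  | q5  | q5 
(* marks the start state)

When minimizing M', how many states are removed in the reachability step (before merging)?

3

No path from q2 leads to q0, q1, q8; the other 7 states are all reachable.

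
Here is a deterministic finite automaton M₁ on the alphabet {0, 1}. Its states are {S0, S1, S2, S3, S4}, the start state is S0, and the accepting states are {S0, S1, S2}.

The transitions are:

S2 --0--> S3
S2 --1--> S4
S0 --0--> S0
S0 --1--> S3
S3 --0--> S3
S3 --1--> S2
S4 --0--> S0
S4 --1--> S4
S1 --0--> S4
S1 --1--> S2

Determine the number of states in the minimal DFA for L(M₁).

4

States {S1} cannot be reached from the start state, so discard them.
Initial partition by acceptance: {S0,S2} | {S3,S4}.
On input 0, block {S0,S2} splits into {S0} and {S2}.
Refine {S3,S4} on symbol 0: members go to different blocks, giving {S3} and {S4}.
Stable partition: {S0} | {S3} | {S2} | {S4} — 4 equivalence classes.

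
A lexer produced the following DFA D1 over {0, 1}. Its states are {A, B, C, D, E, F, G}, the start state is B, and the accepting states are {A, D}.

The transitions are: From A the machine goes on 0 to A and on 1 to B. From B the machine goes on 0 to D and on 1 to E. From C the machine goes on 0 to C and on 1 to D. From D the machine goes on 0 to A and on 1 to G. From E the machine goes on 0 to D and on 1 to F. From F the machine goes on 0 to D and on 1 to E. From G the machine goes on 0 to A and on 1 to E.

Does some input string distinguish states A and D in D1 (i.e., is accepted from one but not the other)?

Reachable states from the start: {A,B,D,E,F,G}. Unreachable: {C} — drop them.
P0 = {A,D} | {B,E,F,G}.
No further refinement is possible. Final partition (2 blocks): {A,D} | {B,E,F,G}.
A and D lie in the same block of the stable partition, so they are equivalent — no string distinguishes them.

No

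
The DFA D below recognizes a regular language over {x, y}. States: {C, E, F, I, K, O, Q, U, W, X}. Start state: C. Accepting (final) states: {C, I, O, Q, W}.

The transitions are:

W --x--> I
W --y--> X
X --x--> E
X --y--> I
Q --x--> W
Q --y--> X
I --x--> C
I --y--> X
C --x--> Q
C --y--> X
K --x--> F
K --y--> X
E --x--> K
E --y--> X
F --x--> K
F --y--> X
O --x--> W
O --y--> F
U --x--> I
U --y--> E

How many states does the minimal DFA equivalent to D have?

3

First remove the unreachable states {O,U}; 8 states remain.
Start with accepting vs non-accepting: {C,I,Q,W} | {E,F,K,X}.
On input y, block {E,F,K,X} splits into {E,F,K} and {X}.
The partition is now stable with 3 blocks: {C,I,Q,W} | {E,F,K} | {X}.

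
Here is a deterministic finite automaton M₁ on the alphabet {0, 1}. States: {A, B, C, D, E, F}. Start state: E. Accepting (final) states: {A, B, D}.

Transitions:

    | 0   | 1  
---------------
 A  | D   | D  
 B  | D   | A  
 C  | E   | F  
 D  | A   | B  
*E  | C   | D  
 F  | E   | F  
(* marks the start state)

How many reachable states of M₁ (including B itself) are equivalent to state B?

Start with accepting vs non-accepting: {A,B,D} | {C,E,F}.
Refine {C,E,F} on symbol 1: members go to different blocks, giving {C,F} and {E}.
Stable partition: {A,B,D} | {C,F} | {E} — 3 equivalence classes.
State B belongs to the block {A,B,D}, which has 3 states.

3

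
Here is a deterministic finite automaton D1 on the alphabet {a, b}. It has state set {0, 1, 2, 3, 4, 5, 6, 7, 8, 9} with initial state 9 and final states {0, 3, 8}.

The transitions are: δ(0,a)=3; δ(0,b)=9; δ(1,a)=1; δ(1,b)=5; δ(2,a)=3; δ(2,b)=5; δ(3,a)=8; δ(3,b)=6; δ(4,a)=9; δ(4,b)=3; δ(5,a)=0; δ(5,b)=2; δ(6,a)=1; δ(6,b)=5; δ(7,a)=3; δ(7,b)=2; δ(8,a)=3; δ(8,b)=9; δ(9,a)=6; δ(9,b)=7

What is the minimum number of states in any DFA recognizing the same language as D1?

First remove the unreachable states {4}; 9 states remain.
Initial partition by acceptance: {0,3,8} | {1,2,5,6,7,9}.
Split {1,2,5,6,7,9} by δ(·,a) → {1,6,9} and {2,5,7}.
No further refinement is possible. Final partition (3 blocks): {0,3,8} | {1,6,9} | {2,5,7}.

3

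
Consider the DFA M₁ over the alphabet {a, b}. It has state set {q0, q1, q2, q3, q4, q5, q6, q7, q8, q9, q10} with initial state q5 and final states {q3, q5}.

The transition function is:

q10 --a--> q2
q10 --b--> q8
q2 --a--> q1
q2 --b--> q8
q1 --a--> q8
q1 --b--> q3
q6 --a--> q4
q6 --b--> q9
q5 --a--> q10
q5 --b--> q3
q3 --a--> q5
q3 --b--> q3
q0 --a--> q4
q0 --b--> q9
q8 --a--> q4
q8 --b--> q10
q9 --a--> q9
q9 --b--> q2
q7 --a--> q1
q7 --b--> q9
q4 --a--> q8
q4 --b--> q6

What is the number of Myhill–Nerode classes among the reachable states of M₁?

9

First remove the unreachable states {q0,q7}; 9 states remain.
P0 = {q3,q5} | {q1,q2,q4,q6,q8,q9,q10}.
On input a, block {q3,q5} splits into {q3} and {q5}.
On input b, block {q1,q2,q4,q6,q8,q9,q10} splits into {q2,q4,q6,q8,q9,q10} and {q1}.
Refine {q2,q4,q6,q8,q9,q10} on symbol a: members go to different blocks, giving {q4,q6,q8,q9,q10} and {q2}.
Refine {q4,q6,q8,q9,q10} on symbol a: members go to different blocks, giving {q4,q6,q8,q9} and {q10}.
Split {q4,q6,q8,q9} by δ(·,b) → {q4,q6} and {q8} and {q9}.
Split {q4,q6} by δ(·,a) → {q4} and {q6}.
Stable partition: {q3} | {q4} | {q5} | {q1} | {q2} | {q10} | {q8} | {q9} | {q6} — 9 equivalence classes.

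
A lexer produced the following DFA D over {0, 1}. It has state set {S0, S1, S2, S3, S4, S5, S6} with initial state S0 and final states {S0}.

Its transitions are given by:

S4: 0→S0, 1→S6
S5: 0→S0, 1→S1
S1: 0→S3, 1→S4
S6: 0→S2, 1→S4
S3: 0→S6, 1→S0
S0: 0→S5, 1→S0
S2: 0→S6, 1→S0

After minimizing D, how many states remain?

Start with accepting vs non-accepting: {S0} | {S1,S2,S3,S4,S5,S6}.
Split {S1,S2,S3,S4,S5,S6} by δ(·,0) → {S1,S2,S3,S6} and {S4,S5}.
Split {S1,S2,S3,S6} by δ(·,1) → {S1,S6} and {S2,S3}.
No further refinement is possible. Final partition (4 blocks): {S0} | {S1,S6} | {S4,S5} | {S2,S3}.

4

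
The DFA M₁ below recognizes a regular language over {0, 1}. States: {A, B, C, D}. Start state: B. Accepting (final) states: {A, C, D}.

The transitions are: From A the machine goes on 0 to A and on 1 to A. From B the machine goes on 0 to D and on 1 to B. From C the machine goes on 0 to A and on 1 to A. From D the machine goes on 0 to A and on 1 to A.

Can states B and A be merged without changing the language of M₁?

States {C} cannot be reached from the start state, so discard them.
P0 = {A,D} | {B}.
The partition is now stable with 2 blocks: {A,D} | {B}.
B and A end up in different blocks, so they are distinguishable. For instance, the string 'ε' is accepted from only A.

No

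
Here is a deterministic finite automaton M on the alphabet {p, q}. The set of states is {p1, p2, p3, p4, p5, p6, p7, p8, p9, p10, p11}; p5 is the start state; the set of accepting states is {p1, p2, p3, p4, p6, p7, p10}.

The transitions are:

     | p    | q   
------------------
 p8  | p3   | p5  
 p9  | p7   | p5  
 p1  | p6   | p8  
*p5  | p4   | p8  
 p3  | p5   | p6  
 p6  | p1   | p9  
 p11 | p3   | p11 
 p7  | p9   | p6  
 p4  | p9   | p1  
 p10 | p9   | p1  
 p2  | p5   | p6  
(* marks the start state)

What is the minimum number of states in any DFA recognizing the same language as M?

3

First remove the unreachable states {p2,p10,p11}; 8 states remain.
Initial partition by acceptance: {p1,p3,p4,p6,p7} | {p5,p8,p9}.
Refine {p1,p3,p4,p6,p7} on symbol p: members go to different blocks, giving {p3,p4,p7} and {p1,p6}.
Stable partition: {p3,p4,p7} | {p5,p8,p9} | {p1,p6} — 3 equivalence classes.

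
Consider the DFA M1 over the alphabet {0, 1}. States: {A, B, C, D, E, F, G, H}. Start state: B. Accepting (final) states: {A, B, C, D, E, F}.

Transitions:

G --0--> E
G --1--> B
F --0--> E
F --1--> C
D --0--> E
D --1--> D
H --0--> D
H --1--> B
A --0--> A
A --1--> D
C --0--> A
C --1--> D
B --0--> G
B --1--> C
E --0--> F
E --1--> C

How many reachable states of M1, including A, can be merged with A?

5

States {H} cannot be reached from the start state, so discard them.
Start with accepting vs non-accepting: {A,B,C,D,E,F} | {G}.
Split {A,B,C,D,E,F} by δ(·,0) → {A,C,D,E,F} and {B}.
The partition is now stable with 3 blocks: {A,C,D,E,F} | {G} | {B}.
The equivalence class containing A is {A,C,D,E,F}, of size 5.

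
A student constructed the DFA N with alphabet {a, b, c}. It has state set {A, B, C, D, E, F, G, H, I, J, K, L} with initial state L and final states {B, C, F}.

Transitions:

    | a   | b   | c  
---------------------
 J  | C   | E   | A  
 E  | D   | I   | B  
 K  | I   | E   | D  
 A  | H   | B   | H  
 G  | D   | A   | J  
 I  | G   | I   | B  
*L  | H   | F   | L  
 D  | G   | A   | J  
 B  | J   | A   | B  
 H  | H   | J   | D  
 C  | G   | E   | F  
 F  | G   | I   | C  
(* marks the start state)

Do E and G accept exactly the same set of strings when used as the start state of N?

States {K} cannot be reached from the start state, so discard them.
Start with accepting vs non-accepting: {B,C,F} | {A,D,E,G,H,I,J,L}.
Refine {A,D,E,G,H,I,J,L} on symbol a: members go to different blocks, giving {A,D,E,G,H,I,L} and {J}.
Refine {B,C,F} on symbol a: members go to different blocks, giving {C,F} and {B}.
Split {A,D,E,G,H,I,L} by δ(·,b) → {D,E,G,I} and {A} and {H} and {L}.
On input b, block {D,E,G,I} splits into {D,G} and {E,I}.
No further refinement is possible. Final partition (8 blocks): {C,F} | {D,G} | {J} | {B} | {A} | {H} | {L} | {E,I}.
E and G end up in different blocks, so they are distinguishable. For instance, the string 'c' is accepted from only E.

No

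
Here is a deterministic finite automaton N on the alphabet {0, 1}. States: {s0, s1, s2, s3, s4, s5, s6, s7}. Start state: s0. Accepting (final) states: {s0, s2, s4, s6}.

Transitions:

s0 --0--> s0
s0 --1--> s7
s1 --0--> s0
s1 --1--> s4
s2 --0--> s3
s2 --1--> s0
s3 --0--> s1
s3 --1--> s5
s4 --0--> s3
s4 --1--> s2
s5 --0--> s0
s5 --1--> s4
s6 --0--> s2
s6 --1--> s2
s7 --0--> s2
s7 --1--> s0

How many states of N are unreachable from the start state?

BFS from s0 reaches {s0, s1, s2, s3, s4, s5, s7}; the 1 state(s) s6 are never visited.

1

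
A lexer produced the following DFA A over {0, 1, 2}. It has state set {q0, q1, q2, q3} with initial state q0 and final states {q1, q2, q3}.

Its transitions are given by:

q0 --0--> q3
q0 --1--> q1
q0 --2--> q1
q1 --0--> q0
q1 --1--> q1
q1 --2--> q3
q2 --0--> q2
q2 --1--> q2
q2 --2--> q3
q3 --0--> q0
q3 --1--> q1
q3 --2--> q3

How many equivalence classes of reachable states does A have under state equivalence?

Reachable states from the start: {q0,q1,q3}. Unreachable: {q2} — drop them.
Initial partition by acceptance: {q1,q3} | {q0}.
No further refinement is possible. Final partition (2 blocks): {q1,q3} | {q0}.

2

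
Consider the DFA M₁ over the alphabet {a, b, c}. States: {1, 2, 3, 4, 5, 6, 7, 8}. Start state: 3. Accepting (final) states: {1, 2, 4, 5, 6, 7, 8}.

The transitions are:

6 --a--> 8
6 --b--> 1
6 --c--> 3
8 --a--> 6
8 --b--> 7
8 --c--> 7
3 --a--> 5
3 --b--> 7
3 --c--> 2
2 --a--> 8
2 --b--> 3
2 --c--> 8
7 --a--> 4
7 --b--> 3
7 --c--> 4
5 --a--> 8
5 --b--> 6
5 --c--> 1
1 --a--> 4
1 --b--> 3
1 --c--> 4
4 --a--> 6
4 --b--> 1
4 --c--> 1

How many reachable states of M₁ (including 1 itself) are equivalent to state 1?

3

Every state is reachable, so we keep all 8.
P0 = {1,2,4,5,6,7,8} | {3}.
On input b, block {1,2,4,5,6,7,8} splits into {4,5,6,8} and {1,2,7}.
On input b, block {4,5,6,8} splits into {4,6,8} and {5}.
Refine {4,6,8} on symbol c: members go to different blocks, giving {4,8} and {6}.
No further refinement is possible. Final partition (5 blocks): {4,8} | {3} | {1,2,7} | {5} | {6}.
State 1 belongs to the block {1,2,7}, which has 3 states.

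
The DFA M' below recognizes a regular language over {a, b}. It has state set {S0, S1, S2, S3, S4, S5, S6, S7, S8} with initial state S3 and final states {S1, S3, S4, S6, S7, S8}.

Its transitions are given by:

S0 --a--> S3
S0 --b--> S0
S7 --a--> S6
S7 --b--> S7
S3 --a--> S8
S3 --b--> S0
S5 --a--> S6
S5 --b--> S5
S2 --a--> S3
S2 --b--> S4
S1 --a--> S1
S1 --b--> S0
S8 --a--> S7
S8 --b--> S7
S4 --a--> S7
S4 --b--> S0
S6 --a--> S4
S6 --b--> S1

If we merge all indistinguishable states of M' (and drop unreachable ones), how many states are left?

Reachable states from the start: {S0,S1,S3,S4,S6,S7,S8}. Unreachable: {S2,S5} — drop them.
Start with accepting vs non-accepting: {S1,S3,S4,S6,S7,S8} | {S0}.
Split {S1,S3,S4,S6,S7,S8} by δ(·,b) → {S1,S3,S4} and {S6,S7,S8}.
Split {S1,S3,S4} by δ(·,a) → {S3,S4} and {S1}.
Refine {S6,S7,S8} on symbol a: members go to different blocks, giving {S7,S8} and {S6}.
Refine {S7,S8} on symbol a: members go to different blocks, giving {S7} and {S8}.
Refine {S3,S4} on symbol a: members go to different blocks, giving {S3} and {S4}.
Stable partition: {S3} | {S0} | {S7} | {S1} | {S6} | {S8} | {S4} — 7 equivalence classes.

7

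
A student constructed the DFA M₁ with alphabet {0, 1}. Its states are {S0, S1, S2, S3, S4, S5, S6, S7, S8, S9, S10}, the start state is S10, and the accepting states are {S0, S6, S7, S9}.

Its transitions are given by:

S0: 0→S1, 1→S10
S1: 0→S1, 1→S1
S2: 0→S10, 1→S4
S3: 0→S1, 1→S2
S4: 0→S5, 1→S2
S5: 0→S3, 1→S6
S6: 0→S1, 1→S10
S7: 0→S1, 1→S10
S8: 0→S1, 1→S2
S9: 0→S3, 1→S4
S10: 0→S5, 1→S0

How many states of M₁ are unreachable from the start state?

3

BFS from S10 reaches {S0, S1, S2, S3, S4, S5, S6, S10}; the 3 state(s) S7, S8, S9 are never visited.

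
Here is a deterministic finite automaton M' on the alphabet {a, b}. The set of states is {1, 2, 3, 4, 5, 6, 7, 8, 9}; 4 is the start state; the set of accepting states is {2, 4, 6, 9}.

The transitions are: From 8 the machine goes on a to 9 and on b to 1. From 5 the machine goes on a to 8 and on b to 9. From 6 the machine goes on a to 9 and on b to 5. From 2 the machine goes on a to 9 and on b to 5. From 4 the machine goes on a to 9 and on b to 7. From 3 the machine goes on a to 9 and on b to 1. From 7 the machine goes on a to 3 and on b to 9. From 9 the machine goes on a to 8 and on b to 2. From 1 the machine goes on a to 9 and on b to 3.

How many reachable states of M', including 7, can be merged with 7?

2

First remove the unreachable states {6}; 8 states remain.
Start with accepting vs non-accepting: {2,4,9} | {1,3,5,7,8}.
Split {2,4,9} by δ(·,a) → {2,4} and {9}.
Refine {1,3,5,7,8} on symbol a: members go to different blocks, giving {1,3,8} and {5,7}.
Stable partition: {2,4} | {1,3,8} | {9} | {5,7} — 4 equivalence classes.
The equivalence class containing 7 is {5,7}, of size 2.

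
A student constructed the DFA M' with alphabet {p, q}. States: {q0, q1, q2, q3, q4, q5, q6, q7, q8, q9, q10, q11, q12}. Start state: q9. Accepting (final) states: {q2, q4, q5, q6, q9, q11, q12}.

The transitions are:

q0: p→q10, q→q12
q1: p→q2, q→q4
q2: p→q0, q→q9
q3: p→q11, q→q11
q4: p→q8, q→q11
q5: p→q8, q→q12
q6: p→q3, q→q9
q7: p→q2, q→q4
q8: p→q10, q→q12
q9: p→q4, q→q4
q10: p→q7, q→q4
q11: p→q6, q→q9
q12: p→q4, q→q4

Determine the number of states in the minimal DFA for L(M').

First remove the unreachable states {q1,q5}; 11 states remain.
Initial partition by acceptance: {q2,q4,q6,q9,q11,q12} | {q0,q3,q7,q8,q10}.
On input p, block {q2,q4,q6,q9,q11,q12} splits into {q2,q4,q6} and {q9,q11,q12}.
Refine {q0,q3,q7,q8,q10} on symbol p: members go to different blocks, giving {q0,q8,q10} and {q3} and {q7}.
Split {q2,q4,q6} by δ(·,p) → {q2,q4} and {q6}.
Refine {q0,q8,q10} on symbol p: members go to different blocks, giving {q0,q8} and {q10}.
Split {q9,q11,q12} by δ(·,p) → {q9,q12} and {q11}.
Split {q2,q4} by δ(·,q) → {q2} and {q4}.
The partition is now stable with 9 blocks: {q2} | {q0,q8} | {q9,q12} | {q3} | {q7} | {q6} | {q10} | {q11} | {q4}.

9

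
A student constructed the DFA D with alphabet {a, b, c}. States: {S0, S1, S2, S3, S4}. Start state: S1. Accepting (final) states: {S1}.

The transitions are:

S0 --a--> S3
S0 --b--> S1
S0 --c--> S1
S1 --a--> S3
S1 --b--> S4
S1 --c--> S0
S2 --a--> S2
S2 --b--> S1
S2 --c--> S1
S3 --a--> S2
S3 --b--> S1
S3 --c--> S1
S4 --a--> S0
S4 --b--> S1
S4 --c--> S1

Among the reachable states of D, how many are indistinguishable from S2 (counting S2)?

Initial partition by acceptance: {S1} | {S0,S2,S3,S4}.
The partition is now stable with 2 blocks: {S1} | {S0,S2,S3,S4}.
The equivalence class containing S2 is {S0,S2,S3,S4}, of size 4.

4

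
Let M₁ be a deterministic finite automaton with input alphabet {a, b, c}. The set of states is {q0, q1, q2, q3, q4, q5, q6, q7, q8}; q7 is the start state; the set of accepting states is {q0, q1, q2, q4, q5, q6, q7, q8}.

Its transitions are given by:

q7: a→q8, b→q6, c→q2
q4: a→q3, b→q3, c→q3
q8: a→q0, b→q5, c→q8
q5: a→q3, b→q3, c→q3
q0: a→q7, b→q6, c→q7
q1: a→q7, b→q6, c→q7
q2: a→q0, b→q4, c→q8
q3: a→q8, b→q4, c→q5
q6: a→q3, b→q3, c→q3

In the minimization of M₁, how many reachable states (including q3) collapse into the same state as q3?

1

First remove the unreachable states {q1}; 8 states remain.
Initial partition by acceptance: {q0,q2,q4,q5,q6,q7,q8} | {q3}.
Refine {q0,q2,q4,q5,q6,q7,q8} on symbol a: members go to different blocks, giving {q0,q2,q7,q8} and {q4,q5,q6}.
The partition is now stable with 3 blocks: {q0,q2,q7,q8} | {q3} | {q4,q5,q6}.
State q3 belongs to the block {q3}, which has 1 states.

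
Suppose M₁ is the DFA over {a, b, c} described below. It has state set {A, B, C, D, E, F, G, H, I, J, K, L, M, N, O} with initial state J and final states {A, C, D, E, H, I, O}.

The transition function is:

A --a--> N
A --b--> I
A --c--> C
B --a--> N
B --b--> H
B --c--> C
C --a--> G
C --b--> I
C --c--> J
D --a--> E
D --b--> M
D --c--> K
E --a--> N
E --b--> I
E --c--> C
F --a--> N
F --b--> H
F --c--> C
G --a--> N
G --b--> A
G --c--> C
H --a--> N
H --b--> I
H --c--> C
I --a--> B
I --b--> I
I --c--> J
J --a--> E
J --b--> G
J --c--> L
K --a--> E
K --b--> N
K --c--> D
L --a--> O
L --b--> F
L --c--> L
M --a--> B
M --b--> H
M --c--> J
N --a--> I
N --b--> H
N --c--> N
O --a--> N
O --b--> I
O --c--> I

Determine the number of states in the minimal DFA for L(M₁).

5

Reachable states from the start: {A,B,C,E,F,G,H,I,J,L,N,O}. Unreachable: {D,K,M} — drop them.
Initial partition by acceptance: {A,C,E,H,I,O} | {B,F,G,J,L,N}.
On input c, block {A,C,E,H,I,O} splits into {A,E,H,O} and {C,I}.
Refine {B,F,G,J,L,N} on symbol a: members go to different blocks, giving {B,F,G} and {J,L} and {N}.
Stable partition: {A,E,H,O} | {B,F,G} | {C,I} | {J,L} | {N} — 5 equivalence classes.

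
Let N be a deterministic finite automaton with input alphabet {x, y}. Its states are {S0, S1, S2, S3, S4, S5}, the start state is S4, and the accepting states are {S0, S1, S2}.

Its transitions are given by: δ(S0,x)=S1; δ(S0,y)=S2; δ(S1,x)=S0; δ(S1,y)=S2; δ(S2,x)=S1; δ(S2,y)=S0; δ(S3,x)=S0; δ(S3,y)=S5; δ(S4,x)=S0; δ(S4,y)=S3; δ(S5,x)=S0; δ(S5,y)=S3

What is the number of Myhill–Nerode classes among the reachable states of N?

2

All states are reachable from the start state.
P0 = {S0,S1,S2} | {S3,S4,S5}.
The partition is now stable with 2 blocks: {S0,S1,S2} | {S3,S4,S5}.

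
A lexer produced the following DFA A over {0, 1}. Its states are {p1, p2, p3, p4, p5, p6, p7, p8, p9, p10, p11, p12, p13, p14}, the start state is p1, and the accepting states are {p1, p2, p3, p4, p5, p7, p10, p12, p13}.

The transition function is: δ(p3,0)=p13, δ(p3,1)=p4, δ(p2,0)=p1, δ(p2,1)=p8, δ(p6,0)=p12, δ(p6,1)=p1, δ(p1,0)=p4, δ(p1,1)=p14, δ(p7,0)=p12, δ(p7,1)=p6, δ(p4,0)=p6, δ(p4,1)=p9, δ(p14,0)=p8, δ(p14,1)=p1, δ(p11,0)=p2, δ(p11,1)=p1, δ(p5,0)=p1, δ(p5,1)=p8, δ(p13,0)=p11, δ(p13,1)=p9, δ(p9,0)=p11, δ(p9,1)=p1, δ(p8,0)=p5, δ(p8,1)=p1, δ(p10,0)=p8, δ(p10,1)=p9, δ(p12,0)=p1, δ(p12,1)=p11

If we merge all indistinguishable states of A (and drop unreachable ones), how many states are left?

5

First remove the unreachable states {p3,p7,p10,p13}; 10 states remain.
Initial partition by acceptance: {p1,p2,p4,p5,p12} | {p6,p8,p9,p11,p14}.
Split {p1,p2,p4,p5,p12} by δ(·,0) → {p1,p2,p5,p12} and {p4}.
Refine {p1,p2,p5,p12} on symbol 0: members go to different blocks, giving {p2,p5,p12} and {p1}.
Split {p6,p8,p9,p11,p14} by δ(·,0) → {p6,p8,p11} and {p9,p14}.
Stable partition: {p2,p5,p12} | {p6,p8,p11} | {p4} | {p1} | {p9,p14} — 5 equivalence classes.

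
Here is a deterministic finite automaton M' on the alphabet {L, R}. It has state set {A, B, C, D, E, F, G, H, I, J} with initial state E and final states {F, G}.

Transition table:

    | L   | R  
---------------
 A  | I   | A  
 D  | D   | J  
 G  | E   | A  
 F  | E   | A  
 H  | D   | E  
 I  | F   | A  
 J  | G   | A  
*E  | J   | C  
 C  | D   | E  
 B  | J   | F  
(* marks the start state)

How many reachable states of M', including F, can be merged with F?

Reachable states from the start: {A,C,D,E,F,G,I,J}. Unreachable: {B,H} — drop them.
P0 = {F,G} | {A,C,D,E,I,J}.
Split {A,C,D,E,I,J} by δ(·,L) → {A,C,D,E} and {I,J}.
On input L, block {A,C,D,E} splits into {A,E} and {C,D}.
Split {A,E} by δ(·,R) → {A} and {E}.
On input R, block {C,D} splits into {C} and {D}.
Stable partition: {F,G} | {A} | {I,J} | {C} | {E} | {D} — 6 equivalence classes.
State F belongs to the block {F,G}, which has 2 states.

2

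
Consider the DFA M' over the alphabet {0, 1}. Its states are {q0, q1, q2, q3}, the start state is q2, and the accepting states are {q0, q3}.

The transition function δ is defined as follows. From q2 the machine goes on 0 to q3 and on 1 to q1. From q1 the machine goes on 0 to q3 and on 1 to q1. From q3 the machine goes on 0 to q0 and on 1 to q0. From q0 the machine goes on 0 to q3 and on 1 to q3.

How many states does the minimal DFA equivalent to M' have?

Initial partition by acceptance: {q0,q3} | {q1,q2}.
No further refinement is possible. Final partition (2 blocks): {q0,q3} | {q1,q2}.

2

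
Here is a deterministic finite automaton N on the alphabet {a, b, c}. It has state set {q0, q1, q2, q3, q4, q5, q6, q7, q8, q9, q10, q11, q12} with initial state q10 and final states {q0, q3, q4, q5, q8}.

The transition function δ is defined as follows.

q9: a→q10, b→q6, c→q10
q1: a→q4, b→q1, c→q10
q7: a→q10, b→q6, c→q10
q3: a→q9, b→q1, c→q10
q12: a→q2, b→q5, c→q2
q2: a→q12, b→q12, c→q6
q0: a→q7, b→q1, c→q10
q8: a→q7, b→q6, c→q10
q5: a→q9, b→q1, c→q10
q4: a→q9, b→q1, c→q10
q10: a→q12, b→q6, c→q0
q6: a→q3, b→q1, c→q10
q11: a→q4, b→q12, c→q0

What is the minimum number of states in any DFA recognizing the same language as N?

States {q8,q11} cannot be reached from the start state, so discard them.
P0 = {q0,q3,q4,q5} | {q1,q2,q6,q7,q9,q10,q12}.
Refine {q1,q2,q6,q7,q9,q10,q12} on symbol a: members go to different blocks, giving {q2,q7,q9,q10,q12} and {q1,q6}.
On input b, block {q2,q7,q9,q10,q12} splits into {q7,q9,q10} and {q2} and {q12}.
On input a, block {q7,q9,q10} splits into {q7,q9} and {q10}.
Stable partition: {q0,q3,q4,q5} | {q7,q9} | {q1,q6} | {q2} | {q12} | {q10} — 6 equivalence classes.

6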